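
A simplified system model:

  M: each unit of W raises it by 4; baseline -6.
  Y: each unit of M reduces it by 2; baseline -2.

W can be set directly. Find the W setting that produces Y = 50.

Substituting into the Y equation gives Y = -8*W + 10.
Solve -8*W + 10 = 50: W = (50 - 10) / -8 = -5.

W = -5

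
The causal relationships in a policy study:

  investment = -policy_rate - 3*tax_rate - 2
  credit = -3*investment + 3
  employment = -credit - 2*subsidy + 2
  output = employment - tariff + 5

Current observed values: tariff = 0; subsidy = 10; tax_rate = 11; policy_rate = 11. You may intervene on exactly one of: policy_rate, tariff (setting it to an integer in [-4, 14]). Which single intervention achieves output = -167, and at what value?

Intervening on policy_rate: output = -3*policy_rate - 121. Reaching -167 requires policy_rate = 46/3, not an integer.
Intervening on tariff: with other inputs at their observed values, output = -tariff - 154. Solving for -167 gives tariff = 13, within [-4, 14].

set tariff = 13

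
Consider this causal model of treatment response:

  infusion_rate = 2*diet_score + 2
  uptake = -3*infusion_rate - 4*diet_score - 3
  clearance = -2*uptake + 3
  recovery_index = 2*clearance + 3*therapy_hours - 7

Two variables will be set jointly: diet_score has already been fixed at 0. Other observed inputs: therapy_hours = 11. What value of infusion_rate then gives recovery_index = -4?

With diet_score held at 0:
Intervening on infusion_rate fixes its value directly, overriding its dependence on diet_score.
Substituting into the uptake equation gives uptake = -3*infusion_rate - 3.
Substituting into the clearance equation gives clearance = 6*infusion_rate + 9.
recovery_index becomes 12*infusion_rate + 44.
Solve 12*infusion_rate + 44 = -4: infusion_rate = (-4 - 44) / 12 = -4.

infusion_rate = -4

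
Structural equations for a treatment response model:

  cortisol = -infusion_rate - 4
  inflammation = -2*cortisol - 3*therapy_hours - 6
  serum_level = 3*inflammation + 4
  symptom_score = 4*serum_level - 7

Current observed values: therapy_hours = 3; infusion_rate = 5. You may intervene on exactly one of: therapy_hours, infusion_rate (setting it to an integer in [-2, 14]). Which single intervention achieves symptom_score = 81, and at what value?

Intervening on therapy_hours: with other inputs at their observed values, symptom_score = -36*therapy_hours + 153. Solving for 81 gives therapy_hours = 2, within [-2, 14].
Intervening on infusion_rate: symptom_score = 24*infusion_rate - 75. Reaching 81 requires infusion_rate = 13/2, not an integer.

set therapy_hours = 2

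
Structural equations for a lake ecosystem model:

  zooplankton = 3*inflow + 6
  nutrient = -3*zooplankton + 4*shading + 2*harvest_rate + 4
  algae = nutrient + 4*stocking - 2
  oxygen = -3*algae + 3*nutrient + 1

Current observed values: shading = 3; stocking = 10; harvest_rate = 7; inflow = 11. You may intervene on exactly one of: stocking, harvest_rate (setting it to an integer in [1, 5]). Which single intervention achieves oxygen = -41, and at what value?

Intervening on stocking: with other inputs at their observed values, oxygen = -12*stocking + 7. Solving for -41 gives stocking = 4, within [1, 5].
Intervening on harvest_rate: the paths from harvest_rate to oxygen cancel (net effect zero), leaving oxygen = -113; -41 is unreachable this way.

set stocking = 4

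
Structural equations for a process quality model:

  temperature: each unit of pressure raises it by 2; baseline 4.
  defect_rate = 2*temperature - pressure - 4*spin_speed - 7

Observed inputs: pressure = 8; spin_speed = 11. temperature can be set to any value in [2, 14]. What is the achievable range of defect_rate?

-55 to -31

Intervening on temperature fixes its value directly, overriding its dependence on pressure.
Substituting into the defect_rate equation gives defect_rate = 2*temperature - 59.
Linear in temperature, so extremes are at the endpoints: temperature = 2 gives defect_rate = -55; temperature = 14 gives defect_rate = -31.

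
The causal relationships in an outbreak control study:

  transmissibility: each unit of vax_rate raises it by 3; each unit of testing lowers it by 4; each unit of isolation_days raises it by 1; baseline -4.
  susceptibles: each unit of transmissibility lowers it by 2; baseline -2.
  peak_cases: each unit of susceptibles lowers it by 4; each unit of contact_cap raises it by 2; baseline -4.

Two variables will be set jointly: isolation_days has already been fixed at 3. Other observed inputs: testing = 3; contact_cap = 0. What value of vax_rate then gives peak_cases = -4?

vax_rate = 4

With isolation_days held at 3:
Substituting into the transmissibility equation gives transmissibility = 3*vax_rate - 13.
Substituting into the susceptibles equation gives susceptibles = -6*vax_rate + 24.
Substituting into the peak_cases equation gives peak_cases = 24*vax_rate - 100.
Solve 24*vax_rate - 100 = -4: vax_rate = (-4 + 100) / 24 = 4.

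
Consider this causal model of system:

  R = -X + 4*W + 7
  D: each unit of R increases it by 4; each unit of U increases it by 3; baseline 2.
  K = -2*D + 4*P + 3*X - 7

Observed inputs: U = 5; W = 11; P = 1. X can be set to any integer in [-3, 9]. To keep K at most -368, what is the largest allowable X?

Substituting into the R equation gives R = -X + 51.
This gives D = -4*X + 221.
So K = 11*X - 445.
Require 11*X - 445 ≤ -368, so X ≤ 7.
The largest integer in [-3, 9] satisfying this is 7.

X = 7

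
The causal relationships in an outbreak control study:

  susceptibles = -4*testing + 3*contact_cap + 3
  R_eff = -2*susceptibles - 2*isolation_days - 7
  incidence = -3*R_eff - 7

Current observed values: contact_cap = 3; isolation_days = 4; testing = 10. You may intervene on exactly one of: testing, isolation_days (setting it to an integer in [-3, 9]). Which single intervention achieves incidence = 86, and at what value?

Intervening on testing: with other inputs at their observed values, incidence = -24*testing + 110. Solving for 86 gives testing = 1, within [-3, 9].
Intervening on isolation_days: incidence = 6*isolation_days - 154. Reaching 86 requires isolation_days = 40, outside [-3, 9].

set testing = 1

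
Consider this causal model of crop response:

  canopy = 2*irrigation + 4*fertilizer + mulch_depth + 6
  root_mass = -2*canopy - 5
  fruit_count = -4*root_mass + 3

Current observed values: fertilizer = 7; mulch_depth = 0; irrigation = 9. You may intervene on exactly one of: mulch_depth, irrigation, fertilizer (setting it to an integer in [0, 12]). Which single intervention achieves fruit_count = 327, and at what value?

Intervening on mulch_depth: fruit_count = 8*mulch_depth + 439. Reaching 327 requires mulch_depth = -14, outside [0, 12].
Intervening on irrigation: with other inputs at their observed values, fruit_count = 16*irrigation + 295. Solving for 327 gives irrigation = 2, within [0, 12].
Intervening on fertilizer: fruit_count = 32*fertilizer + 215. Reaching 327 requires fertilizer = 7/2, not an integer.

set irrigation = 2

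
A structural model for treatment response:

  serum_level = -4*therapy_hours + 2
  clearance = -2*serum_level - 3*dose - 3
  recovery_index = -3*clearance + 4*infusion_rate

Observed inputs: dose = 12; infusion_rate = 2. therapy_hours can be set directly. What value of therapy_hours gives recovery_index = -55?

Substituting into the clearance equation gives clearance = 8*therapy_hours - 43.
Substituting into the recovery_index equation gives recovery_index = -24*therapy_hours + 137.
Solve -24*therapy_hours + 137 = -55: therapy_hours = (-55 - 137) / -24 = 8.

therapy_hours = 8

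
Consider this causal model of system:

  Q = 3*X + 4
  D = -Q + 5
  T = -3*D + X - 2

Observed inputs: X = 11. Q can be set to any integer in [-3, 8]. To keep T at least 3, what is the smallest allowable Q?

Intervening on Q fixes its value directly, overriding its dependence on X.
Substituting into the T equation gives T = 3*Q - 6.
Require 3*Q - 6 ≥ 3, so Q ≥ 3.
The smallest integer in [-3, 8] satisfying this is 3.

Q = 3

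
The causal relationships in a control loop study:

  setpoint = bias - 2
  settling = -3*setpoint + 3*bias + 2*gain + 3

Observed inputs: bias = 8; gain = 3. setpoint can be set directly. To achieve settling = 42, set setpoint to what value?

Intervening on setpoint fixes its value directly, overriding its dependence on bias.
Substituting into the settling equation gives settling = -3*setpoint + 33.
Solve -3*setpoint + 33 = 42: setpoint = (42 - 33) / -3 = -3.

setpoint = -3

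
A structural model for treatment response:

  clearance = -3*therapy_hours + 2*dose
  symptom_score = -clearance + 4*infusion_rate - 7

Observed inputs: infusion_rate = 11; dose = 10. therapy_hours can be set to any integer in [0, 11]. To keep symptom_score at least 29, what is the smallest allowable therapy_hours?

therapy_hours = 4

Substituting into the clearance equation gives clearance = -3*therapy_hours + 20.
symptom_score becomes 3*therapy_hours + 17.
Require 3*therapy_hours + 17 ≥ 29, so therapy_hours ≥ 4.
The smallest integer in [0, 11] satisfying this is 4.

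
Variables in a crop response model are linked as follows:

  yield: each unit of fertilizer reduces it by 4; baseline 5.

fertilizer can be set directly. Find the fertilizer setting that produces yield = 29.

Solve -4*fertilizer + 5 = 29: fertilizer = (29 - 5) / -4 = -6.

fertilizer = -6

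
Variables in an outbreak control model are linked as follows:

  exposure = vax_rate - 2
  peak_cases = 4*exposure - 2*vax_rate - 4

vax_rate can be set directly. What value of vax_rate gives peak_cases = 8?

Substituting into the peak_cases equation gives peak_cases = 2*vax_rate - 12.
Solve 2*vax_rate - 12 = 8: vax_rate = (8 + 12) / 2 = 10.

vax_rate = 10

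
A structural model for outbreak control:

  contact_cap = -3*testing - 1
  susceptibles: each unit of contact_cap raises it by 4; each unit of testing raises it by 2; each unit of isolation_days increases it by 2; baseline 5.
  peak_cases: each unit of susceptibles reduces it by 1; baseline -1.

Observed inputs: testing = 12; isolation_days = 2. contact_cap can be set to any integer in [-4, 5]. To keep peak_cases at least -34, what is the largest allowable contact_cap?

contact_cap = 0

Intervening on contact_cap fixes its value directly, overriding its dependence on testing.
Substituting into the susceptibles equation gives susceptibles = 4*contact_cap + 33.
peak_cases becomes -4*contact_cap - 34.
Require -4*contact_cap - 34 ≥ -34, so contact_cap ≤ 0.
The largest integer in [-4, 5] satisfying this is 0.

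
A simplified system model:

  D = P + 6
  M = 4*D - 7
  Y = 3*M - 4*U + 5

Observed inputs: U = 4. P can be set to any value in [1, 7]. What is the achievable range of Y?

Substituting into the M equation gives M = 4*P + 17.
So Y = 12*P + 40.
Linear in P, so extremes are at the endpoints: P = 1 gives Y = 52; P = 7 gives Y = 124.

52 to 124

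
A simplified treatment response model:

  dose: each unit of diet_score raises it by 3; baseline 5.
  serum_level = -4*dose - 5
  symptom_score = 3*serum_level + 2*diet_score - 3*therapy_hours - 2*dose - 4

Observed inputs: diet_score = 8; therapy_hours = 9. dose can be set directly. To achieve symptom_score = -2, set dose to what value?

dose = -2

Intervening on dose fixes its value directly, overriding its dependence on diet_score.
Substituting into the symptom_score equation gives symptom_score = -14*dose - 30.
Solve -14*dose - 30 = -2: dose = (-2 + 30) / -14 = -2.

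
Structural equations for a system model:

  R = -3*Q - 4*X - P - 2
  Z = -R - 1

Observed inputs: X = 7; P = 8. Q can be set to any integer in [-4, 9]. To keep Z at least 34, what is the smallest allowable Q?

Q = -1

Substituting into the R equation gives R = -3*Q - 38.
So Z = 3*Q + 37.
Require 3*Q + 37 ≥ 34, so Q ≥ -1.
The smallest integer in [-4, 9] satisfying this is -1.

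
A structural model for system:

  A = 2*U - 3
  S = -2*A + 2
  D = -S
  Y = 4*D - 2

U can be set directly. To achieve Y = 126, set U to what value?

U = 10

Substituting into the S equation gives S = -4*U + 8.
Substituting into the D equation gives D = 4*U - 8.
Substituting into the Y equation gives Y = 16*U - 34.
Solve 16*U - 34 = 126: U = (126 + 34) / 16 = 10.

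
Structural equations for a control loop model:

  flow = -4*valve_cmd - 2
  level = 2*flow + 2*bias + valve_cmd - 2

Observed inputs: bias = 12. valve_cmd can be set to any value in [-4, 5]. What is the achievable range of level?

-17 to 46

Substituting into the level equation gives level = -7*valve_cmd + 18.
Linear in valve_cmd, so extremes are at the endpoints: valve_cmd = -4 gives level = 46; valve_cmd = 5 gives level = -17.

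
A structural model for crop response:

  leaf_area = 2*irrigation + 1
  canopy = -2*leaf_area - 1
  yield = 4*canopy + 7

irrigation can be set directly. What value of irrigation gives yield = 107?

Substituting into the canopy equation gives canopy = -4*irrigation - 3.
Substituting into the yield equation gives yield = -16*irrigation - 5.
Solve -16*irrigation - 5 = 107: irrigation = (107 + 5) / -16 = -7.

irrigation = -7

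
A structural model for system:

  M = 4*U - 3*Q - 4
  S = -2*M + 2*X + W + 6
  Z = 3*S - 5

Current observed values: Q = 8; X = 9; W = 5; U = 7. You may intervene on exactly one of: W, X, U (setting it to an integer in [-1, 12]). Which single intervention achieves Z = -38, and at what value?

set U = 12

Intervening on W: Z = 3*W + 67. Reaching -38 requires W = -35, outside [-1, 12].
Intervening on X: Z = 6*X + 28. Reaching -38 requires X = -11, outside [-1, 12].
Intervening on U: with other inputs at their observed values, Z = -24*U + 250. Solving for -38 gives U = 12, within [-1, 12].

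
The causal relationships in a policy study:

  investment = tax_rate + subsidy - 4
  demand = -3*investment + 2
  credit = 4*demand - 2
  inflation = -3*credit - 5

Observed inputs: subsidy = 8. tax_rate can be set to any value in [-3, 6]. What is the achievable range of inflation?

Substituting into the investment equation gives investment = tax_rate + 4.
So demand = -3*tax_rate - 10.
credit becomes -12*tax_rate - 42.
Substituting into the inflation equation gives inflation = 36*tax_rate + 121.
Linear in tax_rate, so extremes are at the endpoints: tax_rate = -3 gives inflation = 13; tax_rate = 6 gives inflation = 337.

13 to 337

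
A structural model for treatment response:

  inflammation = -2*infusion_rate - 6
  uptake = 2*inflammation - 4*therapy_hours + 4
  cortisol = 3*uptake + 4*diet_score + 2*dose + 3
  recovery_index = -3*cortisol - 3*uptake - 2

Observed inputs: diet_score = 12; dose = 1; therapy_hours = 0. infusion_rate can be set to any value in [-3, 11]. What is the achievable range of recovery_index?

-209 to 463

Substituting into the uptake equation gives uptake = -4*infusion_rate - 8.
cortisol becomes -12*infusion_rate + 29.
Substituting into the recovery_index equation gives recovery_index = 48*infusion_rate - 65.
Linear in infusion_rate, so extremes are at the endpoints: infusion_rate = -3 gives recovery_index = -209; infusion_rate = 11 gives recovery_index = 463.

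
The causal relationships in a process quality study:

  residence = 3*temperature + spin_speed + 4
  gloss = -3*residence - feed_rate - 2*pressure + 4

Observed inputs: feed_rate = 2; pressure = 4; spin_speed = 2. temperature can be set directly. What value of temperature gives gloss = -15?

temperature = -1

Substituting into the residence equation gives residence = 3*temperature + 6.
This gives gloss = -9*temperature - 24.
Solve -9*temperature - 24 = -15: temperature = (-15 + 24) / -9 = -1.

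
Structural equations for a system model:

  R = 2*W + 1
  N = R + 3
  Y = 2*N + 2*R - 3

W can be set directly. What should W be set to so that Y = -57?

Substituting into the N equation gives N = 2*W + 4.
Y becomes 8*W + 7.
Solve 8*W + 7 = -57: W = (-57 - 7) / 8 = -8.

W = -8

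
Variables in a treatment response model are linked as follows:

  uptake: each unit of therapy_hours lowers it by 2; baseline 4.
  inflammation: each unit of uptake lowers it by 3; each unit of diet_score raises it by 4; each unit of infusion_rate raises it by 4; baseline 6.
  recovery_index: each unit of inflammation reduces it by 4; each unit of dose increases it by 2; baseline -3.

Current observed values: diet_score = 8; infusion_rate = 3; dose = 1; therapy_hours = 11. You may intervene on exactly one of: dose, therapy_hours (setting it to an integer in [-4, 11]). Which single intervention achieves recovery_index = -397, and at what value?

set dose = 11

Intervening on dose: with other inputs at their observed values, recovery_index = 2*dose - 419. Solving for -397 gives dose = 11, within [-4, 11].
Intervening on therapy_hours: recovery_index = -24*therapy_hours - 153. Reaching -397 requires therapy_hours = 61/6, not an integer.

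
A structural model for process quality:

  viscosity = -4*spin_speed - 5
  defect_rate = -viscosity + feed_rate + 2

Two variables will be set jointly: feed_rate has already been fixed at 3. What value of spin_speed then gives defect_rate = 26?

With feed_rate held at 3:
Substituting into the defect_rate equation gives defect_rate = 4*spin_speed + 10.
Solve 4*spin_speed + 10 = 26: spin_speed = (26 - 10) / 4 = 4.

spin_speed = 4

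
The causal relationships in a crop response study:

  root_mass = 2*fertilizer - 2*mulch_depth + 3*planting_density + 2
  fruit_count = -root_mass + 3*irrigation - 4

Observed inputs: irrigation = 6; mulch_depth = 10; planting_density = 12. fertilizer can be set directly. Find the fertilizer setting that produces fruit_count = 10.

fertilizer = -7

Substituting into the root_mass equation gives root_mass = 2*fertilizer + 18.
Substituting into the fruit_count equation gives fruit_count = -2*fertilizer - 4.
Solve -2*fertilizer - 4 = 10: fertilizer = (10 + 4) / -2 = -7.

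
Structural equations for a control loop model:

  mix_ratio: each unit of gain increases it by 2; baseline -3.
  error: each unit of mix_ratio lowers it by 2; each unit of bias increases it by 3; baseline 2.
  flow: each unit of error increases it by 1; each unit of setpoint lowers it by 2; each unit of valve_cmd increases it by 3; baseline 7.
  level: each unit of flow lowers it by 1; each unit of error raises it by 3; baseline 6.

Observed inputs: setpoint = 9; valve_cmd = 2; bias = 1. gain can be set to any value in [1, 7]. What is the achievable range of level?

Substituting into the error equation gives error = -4*gain + 11.
This gives flow = -4*gain + 6.
Substituting into the level equation gives level = -8*gain + 33.
Linear in gain, so extremes are at the endpoints: gain = 1 gives level = 25; gain = 7 gives level = -23.

-23 to 25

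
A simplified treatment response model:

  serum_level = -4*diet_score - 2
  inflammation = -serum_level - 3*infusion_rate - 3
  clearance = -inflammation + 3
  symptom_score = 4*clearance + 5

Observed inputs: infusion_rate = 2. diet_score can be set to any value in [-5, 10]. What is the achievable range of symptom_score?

Substituting into the inflammation equation gives inflammation = 4*diet_score - 7.
Substituting into the clearance equation gives clearance = -4*diet_score + 10.
This gives symptom_score = -16*diet_score + 45.
Linear in diet_score, so extremes are at the endpoints: diet_score = -5 gives symptom_score = 125; diet_score = 10 gives symptom_score = -115.

-115 to 125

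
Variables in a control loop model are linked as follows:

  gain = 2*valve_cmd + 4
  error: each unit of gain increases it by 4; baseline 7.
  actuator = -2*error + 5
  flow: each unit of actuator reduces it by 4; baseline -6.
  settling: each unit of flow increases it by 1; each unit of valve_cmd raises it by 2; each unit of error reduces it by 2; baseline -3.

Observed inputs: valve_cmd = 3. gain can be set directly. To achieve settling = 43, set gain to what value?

Intervening on gain fixes its value directly, overriding its dependence on valve_cmd.
Substituting into the actuator equation gives actuator = -8*gain - 9.
So flow = 32*gain + 30.
This gives settling = 24*gain + 19.
Solve 24*gain + 19 = 43: gain = (43 - 19) / 24 = 1.

gain = 1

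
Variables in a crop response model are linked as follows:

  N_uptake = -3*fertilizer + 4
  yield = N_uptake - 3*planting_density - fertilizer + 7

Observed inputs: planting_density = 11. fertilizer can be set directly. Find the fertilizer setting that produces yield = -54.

Substituting into the yield equation gives yield = -4*fertilizer - 22.
Solve -4*fertilizer - 22 = -54: fertilizer = (-54 + 22) / -4 = 8.

fertilizer = 8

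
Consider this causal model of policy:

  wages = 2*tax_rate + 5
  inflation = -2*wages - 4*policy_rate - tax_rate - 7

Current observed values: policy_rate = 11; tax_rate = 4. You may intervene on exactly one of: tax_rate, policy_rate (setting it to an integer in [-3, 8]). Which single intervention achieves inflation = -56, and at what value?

Intervening on tax_rate: with other inputs at their observed values, inflation = -5*tax_rate - 61. Solving for -56 gives tax_rate = -1, within [-3, 8].
Intervening on policy_rate: inflation = -4*policy_rate - 37. Reaching -56 requires policy_rate = 19/4, not an integer.

set tax_rate = -1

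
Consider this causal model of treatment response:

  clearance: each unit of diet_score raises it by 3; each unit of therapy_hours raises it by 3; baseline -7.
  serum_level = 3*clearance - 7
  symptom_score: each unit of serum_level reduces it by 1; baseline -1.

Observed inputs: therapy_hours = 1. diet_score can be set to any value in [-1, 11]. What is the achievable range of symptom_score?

-81 to 27

Substituting into the clearance equation gives clearance = 3*diet_score - 4.
serum_level becomes 9*diet_score - 19.
Substituting into the symptom_score equation gives symptom_score = -9*diet_score + 18.
Linear in diet_score, so extremes are at the endpoints: diet_score = -1 gives symptom_score = 27; diet_score = 11 gives symptom_score = -81.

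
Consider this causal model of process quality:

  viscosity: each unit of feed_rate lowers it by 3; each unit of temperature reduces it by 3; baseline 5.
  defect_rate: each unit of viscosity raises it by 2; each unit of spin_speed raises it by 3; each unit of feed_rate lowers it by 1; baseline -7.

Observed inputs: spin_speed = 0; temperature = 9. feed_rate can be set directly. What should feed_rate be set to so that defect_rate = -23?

feed_rate = -4

Substituting into the viscosity equation gives viscosity = -3*feed_rate - 22.
Substituting into the defect_rate equation gives defect_rate = -7*feed_rate - 51.
Solve -7*feed_rate - 51 = -23: feed_rate = (-23 + 51) / -7 = -4.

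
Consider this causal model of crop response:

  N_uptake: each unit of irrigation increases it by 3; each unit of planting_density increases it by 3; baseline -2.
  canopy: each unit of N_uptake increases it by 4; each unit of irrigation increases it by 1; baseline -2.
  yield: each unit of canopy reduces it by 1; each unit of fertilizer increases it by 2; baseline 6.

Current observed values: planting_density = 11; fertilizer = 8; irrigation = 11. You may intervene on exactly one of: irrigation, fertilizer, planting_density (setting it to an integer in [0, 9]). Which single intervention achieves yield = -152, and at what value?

set irrigation = 4

Intervening on irrigation: with other inputs at their observed values, yield = -13*irrigation - 100. Solving for -152 gives irrigation = 4, within [0, 9].
Intervening on fertilizer: yield = 2*fertilizer - 259. Reaching -152 requires fertilizer = 107/2, not an integer.
Intervening on planting_density: yield = -12*planting_density - 111. Reaching -152 requires planting_density = 41/12, not an integer.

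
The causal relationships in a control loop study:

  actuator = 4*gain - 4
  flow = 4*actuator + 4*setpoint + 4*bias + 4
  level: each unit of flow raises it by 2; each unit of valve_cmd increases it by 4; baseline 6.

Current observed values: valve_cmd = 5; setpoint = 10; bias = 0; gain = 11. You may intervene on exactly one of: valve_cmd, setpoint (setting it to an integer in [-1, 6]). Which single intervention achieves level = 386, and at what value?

set setpoint = 4

Intervening on valve_cmd: level = 4*valve_cmd + 414. Reaching 386 requires valve_cmd = -7, outside [-1, 6].
Intervening on setpoint: with other inputs at their observed values, level = 8*setpoint + 354. Solving for 386 gives setpoint = 4, within [-1, 6].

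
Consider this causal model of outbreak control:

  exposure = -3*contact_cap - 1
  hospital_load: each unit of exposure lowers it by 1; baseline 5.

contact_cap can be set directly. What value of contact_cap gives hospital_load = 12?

contact_cap = 2

Substituting into the hospital_load equation gives hospital_load = 3*contact_cap + 6.
Solve 3*contact_cap + 6 = 12: contact_cap = (12 - 6) / 3 = 2.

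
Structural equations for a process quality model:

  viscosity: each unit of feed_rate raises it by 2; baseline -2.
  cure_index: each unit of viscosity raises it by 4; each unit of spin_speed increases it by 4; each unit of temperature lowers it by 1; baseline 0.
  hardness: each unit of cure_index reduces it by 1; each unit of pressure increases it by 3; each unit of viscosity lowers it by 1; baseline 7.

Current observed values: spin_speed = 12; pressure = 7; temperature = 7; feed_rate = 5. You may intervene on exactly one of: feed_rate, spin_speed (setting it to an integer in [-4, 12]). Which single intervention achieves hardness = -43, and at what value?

Intervening on feed_rate: with other inputs at their observed values, hardness = -10*feed_rate - 3. Solving for -43 gives feed_rate = 4, within [-4, 12].
Intervening on spin_speed: hardness = -4*spin_speed - 5. Reaching -43 requires spin_speed = 19/2, not an integer.

set feed_rate = 4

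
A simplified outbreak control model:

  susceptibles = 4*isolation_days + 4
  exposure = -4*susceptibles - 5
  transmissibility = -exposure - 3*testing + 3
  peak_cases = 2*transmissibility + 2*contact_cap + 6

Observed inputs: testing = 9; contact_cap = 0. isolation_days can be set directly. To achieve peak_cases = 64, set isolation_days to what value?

Substituting into the exposure equation gives exposure = -16*isolation_days - 21.
Substituting into the transmissibility equation gives transmissibility = 16*isolation_days - 3.
So peak_cases = 32*isolation_days.
Solve 32*isolation_days = 64: isolation_days = 64 / 32 = 2.

isolation_days = 2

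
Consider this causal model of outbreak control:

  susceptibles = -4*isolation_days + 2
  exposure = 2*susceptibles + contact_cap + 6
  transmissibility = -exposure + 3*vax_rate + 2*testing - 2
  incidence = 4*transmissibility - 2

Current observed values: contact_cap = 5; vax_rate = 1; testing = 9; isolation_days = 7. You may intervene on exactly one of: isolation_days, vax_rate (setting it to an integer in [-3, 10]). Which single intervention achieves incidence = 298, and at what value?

set vax_rate = 6

Intervening on isolation_days: incidence = 32*isolation_days + 14. Reaching 298 requires isolation_days = 71/8, not an integer.
Intervening on vax_rate: with other inputs at their observed values, incidence = 12*vax_rate + 226. Solving for 298 gives vax_rate = 6, within [-3, 10].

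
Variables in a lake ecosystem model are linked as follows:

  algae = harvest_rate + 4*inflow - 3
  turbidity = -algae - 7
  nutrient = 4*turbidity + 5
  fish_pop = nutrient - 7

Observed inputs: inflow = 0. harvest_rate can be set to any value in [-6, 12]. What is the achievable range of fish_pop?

-66 to 6

Substituting into the algae equation gives algae = harvest_rate - 3.
This gives turbidity = -harvest_rate - 4.
So nutrient = -4*harvest_rate - 11.
Substituting into the fish_pop equation gives fish_pop = -4*harvest_rate - 18.
Linear in harvest_rate, so extremes are at the endpoints: harvest_rate = -6 gives fish_pop = 6; harvest_rate = 12 gives fish_pop = -66.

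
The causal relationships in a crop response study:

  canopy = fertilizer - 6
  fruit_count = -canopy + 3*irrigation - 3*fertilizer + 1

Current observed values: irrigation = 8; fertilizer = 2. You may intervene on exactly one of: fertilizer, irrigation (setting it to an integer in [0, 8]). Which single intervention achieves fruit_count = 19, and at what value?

Intervening on fertilizer: with other inputs at their observed values, fruit_count = -4*fertilizer + 31. Solving for 19 gives fertilizer = 3, within [0, 8].
Intervening on irrigation: fruit_count = 3*irrigation - 1. Reaching 19 requires irrigation = 20/3, not an integer.

set fertilizer = 3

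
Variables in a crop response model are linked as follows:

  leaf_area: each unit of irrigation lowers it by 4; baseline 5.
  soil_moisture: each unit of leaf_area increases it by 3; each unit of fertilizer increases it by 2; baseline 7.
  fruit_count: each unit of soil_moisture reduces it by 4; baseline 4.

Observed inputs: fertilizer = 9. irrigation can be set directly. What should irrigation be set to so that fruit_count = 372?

Substituting into the soil_moisture equation gives soil_moisture = -12*irrigation + 40.
fruit_count becomes 48*irrigation - 156.
Solve 48*irrigation - 156 = 372: irrigation = (372 + 156) / 48 = 11.

irrigation = 11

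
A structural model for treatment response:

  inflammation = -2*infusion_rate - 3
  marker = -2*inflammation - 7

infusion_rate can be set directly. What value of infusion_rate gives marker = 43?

Substituting into the marker equation gives marker = 4*infusion_rate - 1.
Solve 4*infusion_rate - 1 = 43: infusion_rate = (43 + 1) / 4 = 11.

infusion_rate = 11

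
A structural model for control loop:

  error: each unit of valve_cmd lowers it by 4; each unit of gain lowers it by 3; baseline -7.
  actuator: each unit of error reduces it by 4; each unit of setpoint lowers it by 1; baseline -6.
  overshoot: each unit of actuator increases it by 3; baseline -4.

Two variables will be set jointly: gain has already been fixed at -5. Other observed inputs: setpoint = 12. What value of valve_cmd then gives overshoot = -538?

valve_cmd = -8

With gain held at -5:
Substituting into the error equation gives error = -4*valve_cmd + 8.
Substituting into the actuator equation gives actuator = 16*valve_cmd - 50.
Substituting into the overshoot equation gives overshoot = 48*valve_cmd - 154.
Solve 48*valve_cmd - 154 = -538: valve_cmd = (-538 + 154) / 48 = -8.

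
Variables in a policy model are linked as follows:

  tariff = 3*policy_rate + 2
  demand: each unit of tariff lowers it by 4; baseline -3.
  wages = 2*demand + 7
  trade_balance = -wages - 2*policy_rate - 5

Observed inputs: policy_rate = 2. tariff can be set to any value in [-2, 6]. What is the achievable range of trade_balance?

-26 to 38

Intervening on tariff fixes its value directly, overriding its dependence on policy_rate.
Substituting into the wages equation gives wages = -8*tariff + 1.
Substituting into the trade_balance equation gives trade_balance = 8*tariff - 10.
Linear in tariff, so extremes are at the endpoints: tariff = -2 gives trade_balance = -26; tariff = 6 gives trade_balance = 38.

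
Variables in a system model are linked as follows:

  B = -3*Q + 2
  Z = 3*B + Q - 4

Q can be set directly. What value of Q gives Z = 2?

Substituting into the Z equation gives Z = -8*Q + 2.
Solve -8*Q + 2 = 2: Q = (2 - 2) / -8 = 0.

Q = 0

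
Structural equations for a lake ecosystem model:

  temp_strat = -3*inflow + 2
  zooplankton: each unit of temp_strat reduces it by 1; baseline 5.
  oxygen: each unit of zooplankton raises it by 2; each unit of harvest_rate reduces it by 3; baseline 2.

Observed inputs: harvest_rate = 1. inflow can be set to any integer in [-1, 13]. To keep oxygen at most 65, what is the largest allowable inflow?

inflow = 10

Substituting into the zooplankton equation gives zooplankton = 3*inflow + 3.
oxygen becomes 6*inflow + 5.
Require 6*inflow + 5 ≤ 65, so inflow ≤ 10.
The largest integer in [-1, 13] satisfying this is 10.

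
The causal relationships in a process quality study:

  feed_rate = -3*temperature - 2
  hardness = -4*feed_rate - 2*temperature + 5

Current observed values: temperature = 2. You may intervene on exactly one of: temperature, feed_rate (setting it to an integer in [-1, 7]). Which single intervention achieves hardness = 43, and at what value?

set temperature = 3

Intervening on temperature: with other inputs at their observed values, hardness = 10*temperature + 13. Solving for 43 gives temperature = 3, within [-1, 7].
Intervening on feed_rate: hardness = -4*feed_rate + 1. Reaching 43 requires feed_rate = -21/2, not an integer.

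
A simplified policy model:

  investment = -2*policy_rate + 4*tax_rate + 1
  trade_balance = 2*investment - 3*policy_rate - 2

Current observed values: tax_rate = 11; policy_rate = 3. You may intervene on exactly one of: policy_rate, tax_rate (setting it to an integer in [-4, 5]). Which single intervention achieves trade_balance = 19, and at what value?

set tax_rate = 5

Intervening on policy_rate: trade_balance = -7*policy_rate + 88. Reaching 19 requires policy_rate = 69/7, not an integer.
Intervening on tax_rate: with other inputs at their observed values, trade_balance = 8*tax_rate - 21. Solving for 19 gives tax_rate = 5, within [-4, 5].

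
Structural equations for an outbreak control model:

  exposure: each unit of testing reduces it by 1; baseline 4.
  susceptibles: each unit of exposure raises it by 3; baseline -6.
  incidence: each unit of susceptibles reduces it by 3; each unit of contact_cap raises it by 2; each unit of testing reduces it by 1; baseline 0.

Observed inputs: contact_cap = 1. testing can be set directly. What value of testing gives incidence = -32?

testing = -2

Substituting into the susceptibles equation gives susceptibles = -3*testing + 6.
Substituting into the incidence equation gives incidence = 8*testing - 16.
Solve 8*testing - 16 = -32: testing = (-32 + 16) / 8 = -2.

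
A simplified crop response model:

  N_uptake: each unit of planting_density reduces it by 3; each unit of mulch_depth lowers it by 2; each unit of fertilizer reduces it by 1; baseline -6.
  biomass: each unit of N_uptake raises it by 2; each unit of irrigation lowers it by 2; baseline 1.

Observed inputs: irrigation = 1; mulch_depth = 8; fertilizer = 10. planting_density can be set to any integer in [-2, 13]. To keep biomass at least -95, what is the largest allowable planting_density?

Substituting into the N_uptake equation gives N_uptake = -3*planting_density - 32.
Substituting into the biomass equation gives biomass = -6*planting_density - 65.
Require -6*planting_density - 65 ≥ -95, so planting_density ≤ 5.
The largest integer in [-2, 13] satisfying this is 5.

planting_density = 5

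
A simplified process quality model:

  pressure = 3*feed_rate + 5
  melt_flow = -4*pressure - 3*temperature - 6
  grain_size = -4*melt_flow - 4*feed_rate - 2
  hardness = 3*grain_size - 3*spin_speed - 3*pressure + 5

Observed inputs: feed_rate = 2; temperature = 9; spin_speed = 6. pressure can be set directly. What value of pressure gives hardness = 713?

pressure = 8

Intervening on pressure fixes its value directly, overriding its dependence on feed_rate.
Substituting into the melt_flow equation gives melt_flow = -4*pressure - 33.
This gives grain_size = 16*pressure + 122.
So hardness = 45*pressure + 353.
Solve 45*pressure + 353 = 713: pressure = (713 - 353) / 45 = 8.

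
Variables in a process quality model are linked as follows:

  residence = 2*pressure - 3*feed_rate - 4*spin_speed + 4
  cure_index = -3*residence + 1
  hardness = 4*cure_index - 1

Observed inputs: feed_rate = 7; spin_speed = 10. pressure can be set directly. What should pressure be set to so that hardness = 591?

pressure = 4

Substituting into the residence equation gives residence = 2*pressure - 57.
Substituting into the cure_index equation gives cure_index = -6*pressure + 172.
Substituting into the hardness equation gives hardness = -24*pressure + 687.
Solve -24*pressure + 687 = 591: pressure = (591 - 687) / -24 = 4.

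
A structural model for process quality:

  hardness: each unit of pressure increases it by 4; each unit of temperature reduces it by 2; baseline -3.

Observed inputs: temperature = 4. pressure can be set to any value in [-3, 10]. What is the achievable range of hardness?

Substituting into the hardness equation gives hardness = 4*pressure - 11.
Linear in pressure, so extremes are at the endpoints: pressure = -3 gives hardness = -23; pressure = 10 gives hardness = 29.

-23 to 29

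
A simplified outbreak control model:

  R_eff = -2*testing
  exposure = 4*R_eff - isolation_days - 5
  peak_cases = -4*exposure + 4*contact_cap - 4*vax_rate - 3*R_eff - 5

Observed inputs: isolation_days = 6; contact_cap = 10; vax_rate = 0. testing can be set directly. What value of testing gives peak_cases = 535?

testing = 12

Substituting into the exposure equation gives exposure = -8*testing - 11.
Substituting into the peak_cases equation gives peak_cases = 38*testing + 79.
Solve 38*testing + 79 = 535: testing = (535 - 79) / 38 = 12.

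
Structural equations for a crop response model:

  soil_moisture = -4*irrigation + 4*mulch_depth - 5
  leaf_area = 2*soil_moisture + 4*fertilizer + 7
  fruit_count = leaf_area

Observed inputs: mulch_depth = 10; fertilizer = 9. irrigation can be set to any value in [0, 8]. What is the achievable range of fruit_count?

Substituting into the soil_moisture equation gives soil_moisture = -4*irrigation + 35.
This gives leaf_area = -8*irrigation + 113.
So fruit_count = -8*irrigation + 113.
Linear in irrigation, so extremes are at the endpoints: irrigation = 0 gives fruit_count = 113; irrigation = 8 gives fruit_count = 49.

49 to 113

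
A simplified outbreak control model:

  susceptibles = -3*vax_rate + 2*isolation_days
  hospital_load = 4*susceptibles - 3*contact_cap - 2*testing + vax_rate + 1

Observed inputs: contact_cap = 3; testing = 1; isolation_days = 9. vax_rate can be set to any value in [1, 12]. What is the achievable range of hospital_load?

-70 to 51

Substituting into the susceptibles equation gives susceptibles = -3*vax_rate + 18.
hospital_load becomes -11*vax_rate + 62.
Linear in vax_rate, so extremes are at the endpoints: vax_rate = 1 gives hospital_load = 51; vax_rate = 12 gives hospital_load = -70.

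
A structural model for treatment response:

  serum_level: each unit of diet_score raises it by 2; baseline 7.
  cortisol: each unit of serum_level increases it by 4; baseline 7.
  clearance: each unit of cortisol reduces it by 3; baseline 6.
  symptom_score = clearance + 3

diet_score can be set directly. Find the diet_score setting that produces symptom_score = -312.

Substituting into the cortisol equation gives cortisol = 8*diet_score + 35.
So clearance = -24*diet_score - 99.
symptom_score becomes -24*diet_score - 96.
Solve -24*diet_score - 96 = -312: diet_score = (-312 + 96) / -24 = 9.

diet_score = 9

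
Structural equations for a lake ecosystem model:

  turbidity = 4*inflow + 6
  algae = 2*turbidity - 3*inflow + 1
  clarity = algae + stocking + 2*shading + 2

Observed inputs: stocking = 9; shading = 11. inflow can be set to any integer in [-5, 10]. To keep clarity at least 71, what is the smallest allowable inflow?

inflow = 5

Substituting into the algae equation gives algae = 5*inflow + 13.
Substituting into the clarity equation gives clarity = 5*inflow + 46.
Require 5*inflow + 46 ≥ 71, so inflow ≥ 5.
The smallest integer in [-5, 10] satisfying this is 5.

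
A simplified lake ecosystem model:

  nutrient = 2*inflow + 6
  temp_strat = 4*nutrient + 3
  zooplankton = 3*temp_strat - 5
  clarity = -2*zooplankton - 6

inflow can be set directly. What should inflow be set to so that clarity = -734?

Substituting into the temp_strat equation gives temp_strat = 8*inflow + 27.
This gives zooplankton = 24*inflow + 76.
Substituting into the clarity equation gives clarity = -48*inflow - 158.
Solve -48*inflow - 158 = -734: inflow = (-734 + 158) / -48 = 12.

inflow = 12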